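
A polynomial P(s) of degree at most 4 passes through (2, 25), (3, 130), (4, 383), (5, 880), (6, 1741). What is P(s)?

P(s) = s^4 + 2s^3 + s^2 - 3s - 5

Write P(s) = as^4 + bs^3 + cs^2 + ds + e. Substituting each data point gives a linear system:
  16a + 8b + 4c + 2d + e = 25
  81a + 27b + 9c + 3d + e = 130
  256a + 64b + 16c + 4d + e = 383
  625a + 125b + 25c + 5d + e = 880
  1296a + 216b + 36c + 6d + e = 1741
Solving the system yields a = 1, b = 2, c = 1, d = -3, e = -5.
So P(s) = s^4 + 2s^3 + s^2 - 3s - 5.
Check: P(4) = 383. ✓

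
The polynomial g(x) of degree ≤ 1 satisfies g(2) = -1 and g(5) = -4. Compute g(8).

-7

Using the Lagrange interpolation formula with nodes 2, 5:
  L_0(x) = (x - 5) / -3
  L_1(x) = (x - 2) / 3
Then g(x) = -1·L_0(x) - 4·L_1(x).
Expanding and collecting terms gives g(x) = -x + 1.
Evaluating at x = 8: g(8) = -7.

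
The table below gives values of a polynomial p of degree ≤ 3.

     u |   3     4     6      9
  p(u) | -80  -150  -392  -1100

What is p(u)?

p(u) = -u^3 - 4u^2 - 5u - 2

Write p(u) = au^3 + bu^2 + cu + d. Substituting each data point gives a linear system:
  27a + 9b + 3c + d = -80
  64a + 16b + 4c + d = -150
  216a + 36b + 6c + d = -392
  729a + 81b + 9c + d = -1100
Solving the system yields a = -1, b = -4, c = -5, d = -2.
So p(u) = -u³ - 4u² - 5u - 2.
Check: p(4) = -150. ✓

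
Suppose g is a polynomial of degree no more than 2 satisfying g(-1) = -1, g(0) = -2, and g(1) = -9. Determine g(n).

Using the Lagrange interpolation formula with nodes -1, 0, 1:
  L_0(n) = n(n - 1) / 2
  L_1(n) = (n + 1)(n - 1) / -1
  L_2(n) = (n + 1)n / 2
Then g(n) = -1·L_0(n) - 2·L_1(n) - 9·L_2(n).
Expanding and collecting terms gives g(n) = -3n² - 4n - 2.
Check: g(-1) = -1. ✓

g(n) = -3n^2 - 4n - 2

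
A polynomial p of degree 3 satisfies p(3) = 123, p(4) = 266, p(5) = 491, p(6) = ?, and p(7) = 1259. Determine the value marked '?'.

On equispaced nodes a degree-3 polynomial has vanishing fourth forward difference, so
  p(3) - 4·p(4) + 6·p(5) - 4·p(6) + p(7) = 0.
Substituting the known values and solving for p(6):
  -4·p(6) = -3264
  p(6) = 816.

816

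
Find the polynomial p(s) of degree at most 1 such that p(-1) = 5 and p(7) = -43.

Write p(s) = as + b. Substituting each data point gives a linear system:
  -a + b = 5
  7a + b = -43
Solving the system yields a = -6, b = -1.
So p(s) = -6s - 1.
Check: p(-1) = 5. ✓

p(s) = -6s - 1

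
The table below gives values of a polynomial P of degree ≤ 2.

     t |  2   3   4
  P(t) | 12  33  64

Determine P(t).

P(t) = 5t^2 - 4t

Write P(t) = at^2 + bt + c. Substituting each data point gives a linear system:
  4a + 2b + c = 12
  9a + 3b + c = 33
  16a + 4b + c = 64
Solving the system yields a = 5, b = -4, c = 0.
So P(t) = 5t^2 - 4t.
Check: P(3) = 33. ✓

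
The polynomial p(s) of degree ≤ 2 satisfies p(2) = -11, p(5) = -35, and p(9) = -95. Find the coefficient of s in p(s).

-1

Write p(s) = as^2 + bs + c. Substituting each data point gives a linear system:
  4a + 2b + c = -11
  25a + 5b + c = -35
  81a + 9b + c = -95
Solving the system yields a = -1, b = -1, c = -5.
So p(s) = -s^2 - s - 5.
The coefficient of s is -1.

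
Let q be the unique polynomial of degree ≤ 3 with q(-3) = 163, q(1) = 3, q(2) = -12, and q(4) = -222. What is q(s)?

Write q(s) = as^3 + bs^2 + cs + d. Substituting each data point gives a linear system:
  -27a + 9b - 3c + d = 163
  a + b + c + d = 3
  8a + 4b + 2c + d = -12
  64a + 16b + 4c + d = -222
Solving the system yields a = -5, b = 5, c = 5, d = -2.
So q(s) = -5s^3 + 5s^2 + 5s - 2.
Check: q(-3) = 163. ✓

q(s) = -5s^3 + 5s^2 + 5s - 2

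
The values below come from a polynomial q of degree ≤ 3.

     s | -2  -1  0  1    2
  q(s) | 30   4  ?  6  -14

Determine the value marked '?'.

4

The 4 known points determine the degree-3 polynomial uniquely.
Write q(s) = as^3 + bs^2 + cs + d. Substituting each data point gives a linear system:
  -8a + 4b - 2c + d = 30
  -a + b - c + d = 4
  a + b + c + d = 6
  8a + 4b + 2c + d = -14
Solving the system yields a = -4, b = 1, c = 5, d = 4.
So q(s) = -4s³ + s² + 5s + 4.
Then q(0) = 4.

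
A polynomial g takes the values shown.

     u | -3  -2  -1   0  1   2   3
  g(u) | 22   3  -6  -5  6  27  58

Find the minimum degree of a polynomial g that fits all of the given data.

Forward differences of the values at u = -3, -2, -1, 0, 1, 2, 3:
  g  : 22  3  -6  -5  6  27  58
  Δ  : -19  -9  1  11  21  31
  Δ^2: 10  10  10  10  10
  Δ^3: 0  0  0  0
  Δ^4: 0  0  0
  Δ^5: 0  0
  Δ^6: 0
The second differences are constant (10) and nonzero, while all higher differences vanish, so the minimal degree is 2.

2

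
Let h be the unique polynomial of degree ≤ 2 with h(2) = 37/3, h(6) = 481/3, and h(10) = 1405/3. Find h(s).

Using the Lagrange interpolation formula with nodes 2, 6, 10:
  L_0(s) = (s - 6)(s - 10) / 32
  L_1(s) = (s - 2)(s - 10) / -16
  L_2(s) = (s - 2)(s - 6) / 32
Then h(s) = 37/3·L_0(s) + 481/3·L_1(s) + 1405/3·L_2(s).
Expanding and collecting terms gives h(s) = 5s^2 - 3s - 5/3.
Check: h(2) = 37/3. ✓

h(s) = 5s^2 - 3s - 5/3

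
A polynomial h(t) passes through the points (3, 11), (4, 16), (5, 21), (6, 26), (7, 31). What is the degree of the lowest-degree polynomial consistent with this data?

Forward differences of the values at t = 3, 4, 5, 6, 7:
  h  : 11  16  21  26  31
  Δ  : 5  5  5  5
  Δ^2: 0  0  0
  Δ^3: 0  0
  Δ^4: 0
The first differences are constant (5) and nonzero, while all higher differences vanish, so the minimal degree is 1.

1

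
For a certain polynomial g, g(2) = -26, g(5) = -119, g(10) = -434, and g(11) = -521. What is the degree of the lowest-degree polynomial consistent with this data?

Divided differences on the nodes 2, 5, 10, 11:
  order 0: -26  -119  -434  -521
  order 1: -31  -63  -87
  order 2: -4  -4
  order 3: 0
The order-2 divided differences are all -4 (nonzero) and every higher order vanishes, so the data lies on a polynomial of degree exactly 2.

2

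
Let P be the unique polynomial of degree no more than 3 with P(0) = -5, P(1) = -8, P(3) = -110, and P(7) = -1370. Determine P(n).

P(n) = -4n^3 + n - 5

Write P(n) = an^3 + bn^2 + cn + d. Substituting each data point gives a linear system:
  d = -5
  a + b + c + d = -8
  27a + 9b + 3c + d = -110
  343a + 49b + 7c + d = -1370
Solving the system yields a = -4, b = 0, c = 1, d = -5.
So P(n) = -4n^3 + n - 5.
Check: P(1) = -8. ✓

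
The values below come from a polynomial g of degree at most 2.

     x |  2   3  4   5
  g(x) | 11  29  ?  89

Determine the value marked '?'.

55

The 3 known points determine the degree-2 polynomial uniquely.
Write g(x) = ax^2 + bx + c. Substituting each data point gives a linear system:
  4a + 2b + c = 11
  9a + 3b + c = 29
  25a + 5b + c = 89
Solving the system yields a = 4, b = -2, c = -1.
So g(x) = 4x² - 2x - 1.
Then g(4) = 55.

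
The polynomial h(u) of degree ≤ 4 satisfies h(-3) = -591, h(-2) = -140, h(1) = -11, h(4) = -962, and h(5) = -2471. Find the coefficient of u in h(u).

-3

Write h(u) = au^4 + bu^3 + cu^2 + du + e. Substituting each data point gives a linear system:
  81a - 27b + 9c - 3d + e = -591
  16a - 8b + 4c - 2d + e = -140
  a + b + c + d + e = -11
  256a + 64b + 16c + 4d + e = -962
  625a + 125b + 25c + 5d + e = -2471
Solving the system yields a = -5, b = 6, c = -3, d = -3, e = -6.
So h(u) = -5u^4 + 6u^3 - 3u^2 - 3u - 6.
The coefficient of u is -3.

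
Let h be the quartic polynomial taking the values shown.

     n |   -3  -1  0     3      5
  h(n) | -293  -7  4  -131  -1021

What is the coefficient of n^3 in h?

Write h(n) = an^4 + bn^3 + cn^2 + dn + e. Substituting each data point gives a linear system:
  81a - 27b + 9c - 3d + e = -293
  a - b + c - d + e = -7
  e = 4
  81a + 27b + 9c + 3d + e = -131
  625a + 125b + 25c + 5d + e = -1021
Solving the system yields a = -2, b = 3, c = -6, d = 0, e = 4.
So h(n) = -2n^4 + 3n^3 - 6n^2 + 4.
The coefficient of n^3 is 3.

3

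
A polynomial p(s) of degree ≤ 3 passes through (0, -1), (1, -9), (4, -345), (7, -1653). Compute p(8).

-2417

Using the Lagrange interpolation formula with nodes 0, 1, 4, 7:
  L_0(s) = (s - 1)(s - 4)(s - 7) / -28
  L_1(s) = s(s - 4)(s - 7) / 18
  L_2(s) = s(s - 1)(s - 7) / -36
  L_3(s) = s(s - 1)(s - 4) / 126
Then p(s) = -1·L_0(s) - 9·L_1(s) - 345·L_2(s) - 1653·L_3(s).
Expanding and collecting terms gives p(s) = -4s³ - 6s² + 2s - 1.
Evaluating at s = 8: p(8) = -2417.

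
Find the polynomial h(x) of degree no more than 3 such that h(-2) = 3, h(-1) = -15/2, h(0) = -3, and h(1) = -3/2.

Using the Lagrange interpolation formula with nodes -2, -1, 0, 1:
  L_0(x) = (x + 1)x(x - 1) / -6
  L_1(x) = (x + 2)x(x - 1) / 2
  L_2(x) = (x + 2)(x + 1)(x - 1) / -2
  L_3(x) = (x + 2)(x + 1)x / 6
Then h(x) = 3·L_0(x) - 15/2·L_1(x) - 3·L_2(x) - 3/2·L_3(x).
Expanding and collecting terms gives h(x) = -3x^3 - (3/2)x^2 + 6x - 3.
Check: h(1) = -3/2. ✓

h(x) = -3x^3 - (3/2)x^2 + 6x - 3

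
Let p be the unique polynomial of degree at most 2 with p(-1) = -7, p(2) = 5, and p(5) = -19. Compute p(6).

-35

Write p(n) = an^2 + bn + c. Substituting each data point gives a linear system:
  a - b + c = -7
  4a + 2b + c = 5
  25a + 5b + c = -19
Solving the system yields a = -2, b = 6, c = 1.
So p(n) = -2n² + 6n + 1.
Then p(6) = -35.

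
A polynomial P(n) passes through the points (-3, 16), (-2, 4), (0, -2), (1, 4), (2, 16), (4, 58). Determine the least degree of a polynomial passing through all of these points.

Divided differences on the nodes -3, -2, 0, 1, 2, 4:
  order 0: 16  4  -2  4  16  58
  order 1: -12  -3  6  12  21
  order 2: 3  3  3  3
  order 3: 0  0  0
  order 4: 0  0
  order 5: 0
The order-2 divided differences are all 3 (nonzero) and every higher order vanishes, so the data lies on a polynomial of degree exactly 2.

2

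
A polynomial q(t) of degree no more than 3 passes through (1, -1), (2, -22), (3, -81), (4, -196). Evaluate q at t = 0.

0

Forward differences of the values at t = 1, 2, 3, 4:
  q  : -1  -22  -81  -196
  Δ  : -21  -59  -115
  Δ^2: -38  -56
  Δ^3: -18
The third differences are constant, confirming degree 3.
Interpolating (Newton forward form) and evaluating at t = 0 gives q(0) = 0.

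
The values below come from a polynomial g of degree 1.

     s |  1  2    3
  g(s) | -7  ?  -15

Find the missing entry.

The 2 known points determine the degree-1 polynomial uniquely.
Write g(s) = as + b. Substituting each data point gives a linear system:
  a + b = -7
  3a + b = -15
Solving the system yields a = -4, b = -3.
So g(s) = -4s - 3.
Then g(2) = -11.

-11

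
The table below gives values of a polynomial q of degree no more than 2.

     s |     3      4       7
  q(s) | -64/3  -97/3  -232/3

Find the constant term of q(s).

-1/3

Write q(s) = as^2 + bs + c. Substituting each data point gives a linear system:
  9a + 3b + c = -64/3
  16a + 4b + c = -97/3
  49a + 7b + c = -232/3
Solving the system yields a = -1, b = -4, c = -1/3.
So q(s) = -s² - 4s - 1/3.
The constant term is -1/3.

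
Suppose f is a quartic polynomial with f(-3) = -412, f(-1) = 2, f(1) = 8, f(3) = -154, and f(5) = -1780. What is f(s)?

Write f(s) = as^4 + bs^3 + cs^2 + ds + e. Substituting each data point gives a linear system:
  81a - 27b + 9c - 3d + e = -412
  a - b + c - d + e = 2
  a + b + c + d + e = 8
  81a + 27b + 9c + 3d + e = -154
  625a + 125b + 25c + 5d + e = -1780
Solving the system yields a = -4, b = 5, c = 4, d = -2, e = 5.
So f(s) = -4s⁴ + 5s³ + 4s² - 2s + 5.
Check: f(-3) = -412. ✓

f(s) = -4s^4 + 5s^3 + 4s^2 - 2s + 5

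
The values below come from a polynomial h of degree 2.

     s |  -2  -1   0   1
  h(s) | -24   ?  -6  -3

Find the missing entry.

The 3 known points determine the degree-2 polynomial uniquely.
Write h(s) = as^2 + bs + c. Substituting each data point gives a linear system:
  4a - 2b + c = -24
  c = -6
  a + b + c = -3
Solving the system yields a = -2, b = 5, c = -6.
So h(s) = -2s^2 + 5s - 6.
Then h(-1) = -13.

-13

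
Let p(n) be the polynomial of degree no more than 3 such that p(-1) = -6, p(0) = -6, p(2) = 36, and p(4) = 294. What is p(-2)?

-24

Using the Lagrange interpolation formula with nodes -1, 0, 2, 4:
  L_0(n) = n(n - 2)(n - 4) / -15
  L_1(n) = (n + 1)(n - 2)(n - 4) / 8
  L_2(n) = (n + 1)n(n - 4) / -12
  L_3(n) = (n + 1)n(n - 2) / 40
Then p(n) = -6·L_0(n) - 6·L_1(n) + 36·L_2(n) + 294·L_3(n).
Expanding and collecting terms gives p(n) = 4n^3 + 3n^2 - n - 6.
Evaluating at n = -2: p(-2) = -24.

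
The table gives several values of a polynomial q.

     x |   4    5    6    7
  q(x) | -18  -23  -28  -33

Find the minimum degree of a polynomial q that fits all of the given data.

1

Forward differences of the values at x = 4, 5, 6, 7:
  q  : -18  -23  -28  -33
  Δ  : -5  -5  -5
  Δ^2: 0  0
  Δ^3: 0
The first differences are constant (-5) and nonzero, while all higher differences vanish, so the minimal degree is 1.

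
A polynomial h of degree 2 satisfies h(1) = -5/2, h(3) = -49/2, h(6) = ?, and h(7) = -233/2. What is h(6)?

The 3 known points determine the degree-2 polynomial uniquely.
Write h(s) = as^2 + bs + c. Substituting each data point gives a linear system:
  a + b + c = -5/2
  9a + 3b + c = -49/2
  49a + 7b + c = -233/2
Solving the system yields a = -2, b = -3, c = 5/2.
So h(s) = -2s^2 - 3s + 5/2.
Then h(6) = -175/2.

-175/2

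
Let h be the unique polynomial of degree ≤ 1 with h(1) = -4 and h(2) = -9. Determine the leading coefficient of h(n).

-5

Write h(n) = an + b. Substituting each data point gives a linear system:
  a + b = -4
  2a + b = -9
Solving the system yields a = -5, b = 1.
So h(n) = -5n + 1.
The leading coefficient is -5.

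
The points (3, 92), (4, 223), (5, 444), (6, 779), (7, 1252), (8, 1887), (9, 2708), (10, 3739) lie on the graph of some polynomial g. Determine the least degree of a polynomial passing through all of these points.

Forward differences of the values at u = 3, 4, 5, 6, 7, 8, 9, 10:
  g  : 92  223  444  779  1252  1887  2708  3739
  Δ  : 131  221  335  473  635  821  1031
  Δ^2: 90  114  138  162  186  210
  Δ^3: 24  24  24  24  24
  Δ^4: 0  0  0  0
  Δ^5: 0  0  0
  Δ^6: 0  0
  Δ^7: 0
The third differences are constant (24) and nonzero, while all higher differences vanish, so the minimal degree is 3.

3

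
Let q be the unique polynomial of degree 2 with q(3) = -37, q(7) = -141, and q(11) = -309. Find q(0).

-1

Using the Lagrange interpolation formula with nodes 3, 7, 11:
  L_0(u) = (u - 7)(u - 11) / 32
  L_1(u) = (u - 3)(u - 11) / -16
  L_2(u) = (u - 3)(u - 7) / 32
Then q(u) = -37·L_0(u) - 141·L_1(u) - 309·L_2(u).
Expanding and collecting terms gives q(u) = -2u^2 - 6u - 1.
Evaluating at u = 0: q(0) = -1.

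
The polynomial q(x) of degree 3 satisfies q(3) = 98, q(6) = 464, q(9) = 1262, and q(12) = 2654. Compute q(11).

2114

Using the Lagrange interpolation formula with nodes 3, 6, 9, 12:
  L_0(x) = (x - 6)(x - 9)(x - 12) / -162
  L_1(x) = (x - 3)(x - 9)(x - 12) / 54
  L_2(x) = (x - 3)(x - 6)(x - 12) / -54
  L_3(x) = (x - 3)(x - 6)(x - 9) / 162
Then q(x) = 98·L_0(x) + 464·L_1(x) + 1262·L_2(x) + 2654·L_3(x).
Expanding and collecting terms gives q(x) = x^3 + 6x^2 + 5x + 2.
Evaluating at x = 11: q(11) = 2114.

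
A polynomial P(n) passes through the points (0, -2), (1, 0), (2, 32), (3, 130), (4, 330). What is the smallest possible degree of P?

3

Forward differences of the values at n = 0, 1, 2, 3, 4:
  P  : -2  0  32  130  330
  Δ  : 2  32  98  200
  Δ^2: 30  66  102
  Δ^3: 36  36
  Δ^4: 0
The third differences are constant (36) and nonzero, while all higher differences vanish, so the minimal degree is 3.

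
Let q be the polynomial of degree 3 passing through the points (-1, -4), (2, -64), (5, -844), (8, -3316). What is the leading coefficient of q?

Write q(t) = at^3 + bt^2 + ct + d. Substituting each data point gives a linear system:
  -a + b - c + d = -4
  8a + 4b + 2c + d = -64
  125a + 25b + 5c + d = -844
  512a + 64b + 8c + d = -3316
Solving the system yields a = -6, b = -4, c = 2, d = -4.
So q(t) = -6t^3 - 4t^2 + 2t - 4.
The leading coefficient is -6.

-6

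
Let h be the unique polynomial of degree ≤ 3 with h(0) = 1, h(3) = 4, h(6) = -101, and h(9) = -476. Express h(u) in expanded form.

h(u) = -u^3 + 3u^2 + u + 1

Write h(u) = au^3 + bu^2 + cu + d. Substituting each data point gives a linear system:
  d = 1
  27a + 9b + 3c + d = 4
  216a + 36b + 6c + d = -101
  729a + 81b + 9c + d = -476
Solving the system yields a = -1, b = 3, c = 1, d = 1.
So h(u) = -u^3 + 3u^2 + u + 1.
Check: h(3) = 4. ✓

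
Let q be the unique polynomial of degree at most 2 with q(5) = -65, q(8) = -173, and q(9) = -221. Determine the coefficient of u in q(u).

3

Write q(u) = au^2 + bu + c. Substituting each data point gives a linear system:
  25a + 5b + c = -65
  64a + 8b + c = -173
  81a + 9b + c = -221
Solving the system yields a = -3, b = 3, c = -5.
So q(u) = -3u^2 + 3u - 5.
The coefficient of u is 3.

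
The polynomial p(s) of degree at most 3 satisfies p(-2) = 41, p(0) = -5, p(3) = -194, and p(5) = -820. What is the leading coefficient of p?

Write p(s) = as^3 + bs^2 + cs + d. Substituting each data point gives a linear system:
  -8a + 4b - 2c + d = 41
  d = -5
  27a + 9b + 3c + d = -194
  125a + 25b + 5c + d = -820
Solving the system yields a = -6, b = -2, c = -3, d = -5.
So p(s) = -6s³ - 2s² - 3s - 5.
The leading coefficient is -6.

-6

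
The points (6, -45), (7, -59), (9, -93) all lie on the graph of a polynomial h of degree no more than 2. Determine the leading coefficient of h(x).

-1

Write h(x) = ax^2 + bx + c. Substituting each data point gives a linear system:
  36a + 6b + c = -45
  49a + 7b + c = -59
  81a + 9b + c = -93
Solving the system yields a = -1, b = -1, c = -3.
So h(x) = -x^2 - x - 3.
The leading coefficient is -1.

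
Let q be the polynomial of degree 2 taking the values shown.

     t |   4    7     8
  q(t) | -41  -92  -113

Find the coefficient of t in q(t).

-6

Write q(t) = at^2 + bt + c. Substituting each data point gives a linear system:
  16a + 4b + c = -41
  49a + 7b + c = -92
  64a + 8b + c = -113
Solving the system yields a = -1, b = -6, c = -1.
So q(t) = -t^2 - 6t - 1.
The coefficient of t is -6.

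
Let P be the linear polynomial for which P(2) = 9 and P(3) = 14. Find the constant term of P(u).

Write P(u) = au + b. Substituting each data point gives a linear system:
  2a + b = 9
  3a + b = 14
Solving the system yields a = 5, b = -1.
So P(u) = 5u - 1.
The constant term is -1.

-1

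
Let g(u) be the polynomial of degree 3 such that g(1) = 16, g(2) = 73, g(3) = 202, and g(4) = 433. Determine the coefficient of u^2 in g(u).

6

Write g(u) = au^3 + bu^2 + cu + d. Substituting each data point gives a linear system:
  a + b + c + d = 16
  8a + 4b + 2c + d = 73
  27a + 9b + 3c + d = 202
  64a + 16b + 4c + d = 433
Solving the system yields a = 5, b = 6, c = 4, d = 1.
So g(u) = 5u³ + 6u² + 4u + 1.
The coefficient of u^2 is 6.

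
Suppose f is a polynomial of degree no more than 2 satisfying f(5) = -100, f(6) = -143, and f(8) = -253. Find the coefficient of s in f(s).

Write f(s) = as^2 + bs + c. Substituting each data point gives a linear system:
  25a + 5b + c = -100
  36a + 6b + c = -143
  64a + 8b + c = -253
Solving the system yields a = -4, b = 1, c = -5.
So f(s) = -4s^2 + s - 5.
The coefficient of s is 1.

1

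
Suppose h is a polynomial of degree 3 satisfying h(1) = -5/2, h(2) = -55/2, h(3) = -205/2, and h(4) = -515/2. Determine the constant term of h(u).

5/2

Write h(u) = au^3 + bu^2 + cu + d. Substituting each data point gives a linear system:
  a + b + c + d = -5/2
  8a + 4b + 2c + d = -55/2
  27a + 9b + 3c + d = -205/2
  64a + 16b + 4c + d = -515/2
Solving the system yields a = -5, b = 5, c = -5, d = 5/2.
So h(u) = -5u³ + 5u² - 5u + 5/2.
The constant term is 5/2.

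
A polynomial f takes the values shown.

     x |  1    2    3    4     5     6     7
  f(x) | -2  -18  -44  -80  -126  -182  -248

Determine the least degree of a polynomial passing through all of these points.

2

Forward differences of the values at x = 1, 2, 3, 4, 5, 6, 7:
  f  : -2  -18  -44  -80  -126  -182  -248
  Δ  : -16  -26  -36  -46  -56  -66
  Δ^2: -10  -10  -10  -10  -10
  Δ^3: 0  0  0  0
  Δ^4: 0  0  0
  Δ^5: 0  0
  Δ^6: 0
The second differences are constant (-10) and nonzero, while all higher differences vanish, so the minimal degree is 2.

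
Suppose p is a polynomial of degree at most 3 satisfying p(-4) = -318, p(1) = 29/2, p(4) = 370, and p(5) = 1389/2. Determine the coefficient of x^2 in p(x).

Write p(x) = ax^3 + bx^2 + cx + d. Substituting each data point gives a linear system:
  -64a + 16b - 4c + d = -318
  a + b + c + d = 29/2
  64a + 16b + 4c + d = 370
  125a + 25b + 5c + d = 1389/2
Solving the system yields a = 5, b = 3/2, c = 6, d = 2.
So p(x) = 5x^3 + (3/2)x^2 + 6x + 2.
The coefficient of x^2 is 3/2.

3/2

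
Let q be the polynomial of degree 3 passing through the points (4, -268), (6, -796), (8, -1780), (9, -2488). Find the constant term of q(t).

-4

Write q(t) = at^3 + bt^2 + ct + d. Substituting each data point gives a linear system:
  64a + 16b + 4c + d = -268
  216a + 36b + 6c + d = -796
  512a + 64b + 8c + d = -1780
  729a + 81b + 9c + d = -2488
Solving the system yields a = -3, b = -3, c = -6, d = -4.
So q(t) = -3t³ - 3t² - 6t - 4.
The constant term is -4.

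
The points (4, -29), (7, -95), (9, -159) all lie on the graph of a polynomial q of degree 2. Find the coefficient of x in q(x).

Write q(x) = ax^2 + bx + c. Substituting each data point gives a linear system:
  16a + 4b + c = -29
  49a + 7b + c = -95
  81a + 9b + c = -159
Solving the system yields a = -2, b = 0, c = 3.
So q(x) = -2x^2 + 3.
The coefficient of x is 0.

0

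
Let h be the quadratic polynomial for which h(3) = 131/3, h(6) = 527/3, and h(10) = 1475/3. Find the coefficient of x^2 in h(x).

Write h(x) = ax^2 + bx + c. Substituting each data point gives a linear system:
  9a + 3b + c = 131/3
  36a + 6b + c = 527/3
  100a + 10b + c = 1475/3
Solving the system yields a = 5, b = -1, c = 5/3.
So h(x) = 5x^2 - x + 5/3.
The leading coefficient is 5.

5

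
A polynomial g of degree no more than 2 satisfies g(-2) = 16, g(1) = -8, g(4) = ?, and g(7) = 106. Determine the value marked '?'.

22

The 3 known points determine the degree-2 polynomial uniquely.
Write g(s) = as^2 + bs + c. Substituting each data point gives a linear system:
  4a - 2b + c = 16
  a + b + c = -8
  49a + 7b + c = 106
Solving the system yields a = 3, b = -5, c = -6.
So g(s) = 3s² - 5s - 6.
Then g(4) = 22.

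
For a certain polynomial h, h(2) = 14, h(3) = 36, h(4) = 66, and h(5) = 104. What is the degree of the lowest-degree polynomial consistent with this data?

2

Forward differences of the values at u = 2, 3, 4, 5:
  h  : 14  36  66  104
  Δ  : 22  30  38
  Δ^2: 8  8
  Δ^3: 0
The second differences are constant (8) and nonzero, while all higher differences vanish, so the minimal degree is 2.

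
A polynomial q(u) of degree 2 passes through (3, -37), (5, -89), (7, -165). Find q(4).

Using the Lagrange interpolation formula with nodes 3, 5, 7:
  L_0(u) = (u - 5)(u - 7) / 8
  L_1(u) = (u - 3)(u - 7) / -4
  L_2(u) = (u - 3)(u - 5) / 8
Then q(u) = -37·L_0(u) - 89·L_1(u) - 165·L_2(u).
Expanding and collecting terms gives q(u) = -3u^2 - 2u - 4.
Evaluating at u = 4: q(4) = -60.

-60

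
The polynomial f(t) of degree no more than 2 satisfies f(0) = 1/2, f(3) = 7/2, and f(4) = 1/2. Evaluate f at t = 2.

Using the Lagrange interpolation formula with nodes 0, 3, 4:
  L_0(t) = (t - 3)(t - 4) / 12
  L_1(t) = t(t - 4) / -3
  L_2(t) = t(t - 3) / 4
Then f(t) = 1/2·L_0(t) + 7/2·L_1(t) + 1/2·L_2(t).
Expanding and collecting terms gives f(t) = -t² + 4t + 1/2.
Evaluating at t = 2: f(2) = 9/2.

9/2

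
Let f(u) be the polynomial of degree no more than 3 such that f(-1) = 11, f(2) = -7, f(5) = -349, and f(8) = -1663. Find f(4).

-159

Using the Lagrange interpolation formula with nodes -1, 2, 5, 8:
  L_0(u) = (u - 2)(u - 5)(u - 8) / -162
  L_1(u) = (u + 1)(u - 5)(u - 8) / 54
  L_2(u) = (u + 1)(u - 2)(u - 8) / -54
  L_3(u) = (u + 1)(u - 2)(u - 5) / 162
Then f(u) = 11·L_0(u) - 7·L_1(u) - 349·L_2(u) - 1663·L_3(u).
Expanding and collecting terms gives f(u) = -4u^3 + 6u^2 + 1.
Evaluating at u = 4: f(4) = -159.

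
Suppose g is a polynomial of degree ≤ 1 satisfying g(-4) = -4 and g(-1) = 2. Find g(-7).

-10

Write g(x) = ax + b. Substituting each data point gives a linear system:
  -4a + b = -4
  -a + b = 2
Solving the system yields a = 2, b = 4.
So g(x) = 2x + 4.
Then g(-7) = -10.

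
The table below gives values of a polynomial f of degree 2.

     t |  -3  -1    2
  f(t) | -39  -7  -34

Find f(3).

Using the Lagrange interpolation formula with nodes -3, -1, 2:
  L_0(t) = (t + 1)(t - 2) / 10
  L_1(t) = (t + 3)(t - 2) / -6
  L_2(t) = (t + 3)(t + 1) / 15
Then f(t) = -39·L_0(t) - 7·L_1(t) - 34·L_2(t).
Expanding and collecting terms gives f(t) = -5t^2 - 4t - 6.
Evaluating at t = 3: f(3) = -63.

-63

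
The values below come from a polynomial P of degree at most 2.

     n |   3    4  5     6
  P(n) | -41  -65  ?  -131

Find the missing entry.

On equispaced nodes a degree-2 polynomial has vanishing third forward difference, so
  - P(3) + 3·P(4) - 3·P(5) + P(6) = 0.
Substituting the known values and solving for P(5):
  -3·P(5) = 285
  P(5) = -95.

-95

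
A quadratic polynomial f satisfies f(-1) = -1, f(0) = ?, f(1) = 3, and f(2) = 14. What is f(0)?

On equispaced nodes a degree-2 polynomial has vanishing third forward difference, so
  - f(-1) + 3·f(0) - 3·f(1) + f(2) = 0.
Substituting the known values and solving for f(0):
  3·f(0) = -6
  f(0) = -2.

-2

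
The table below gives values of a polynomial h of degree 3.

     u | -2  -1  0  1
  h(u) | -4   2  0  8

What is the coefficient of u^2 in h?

5

Write h(u) = au^3 + bu^2 + cu + d. Substituting each data point gives a linear system:
  -8a + 4b - 2c + d = -4
  -a + b - c + d = 2
  d = 0
  a + b + c + d = 8
Solving the system yields a = 3, b = 5, c = 0, d = 0.
So h(u) = 3u^3 + 5u^2.
The coefficient of u^2 is 5.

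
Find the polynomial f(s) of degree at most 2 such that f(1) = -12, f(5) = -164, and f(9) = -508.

f(s) = -6s^2 - 2s - 4

Using the Lagrange interpolation formula with nodes 1, 5, 9:
  L_0(s) = (s - 5)(s - 9) / 32
  L_1(s) = (s - 1)(s - 9) / -16
  L_2(s) = (s - 1)(s - 5) / 32
Then f(s) = -12·L_0(s) - 164·L_1(s) - 508·L_2(s).
Expanding and collecting terms gives f(s) = -6s^2 - 2s - 4.
Check: f(1) = -12. ✓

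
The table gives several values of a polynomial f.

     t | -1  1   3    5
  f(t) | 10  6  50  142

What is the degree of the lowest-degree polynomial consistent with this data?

Forward differences of the values at t = -1, 1, 3, 5:
  f  : 10  6  50  142
  Δ  : -4  44  92
  Δ^2: 48  48
  Δ^3: 0
The second differences are constant (48) and nonzero, while all higher differences vanish, so the minimal degree is 2.

2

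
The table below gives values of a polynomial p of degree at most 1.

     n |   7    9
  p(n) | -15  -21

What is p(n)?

p(n) = -3n + 6

Using the Lagrange interpolation formula with nodes 7, 9:
  L_0(n) = (n - 9) / -2
  L_1(n) = (n - 7) / 2
Then p(n) = -15·L_0(n) - 21·L_1(n).
Expanding and collecting terms gives p(n) = -3n + 6.
Check: p(9) = -21. ✓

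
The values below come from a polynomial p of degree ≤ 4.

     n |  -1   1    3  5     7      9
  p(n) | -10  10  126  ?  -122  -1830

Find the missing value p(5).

242

On equispaced nodes a degree-4 polynomial has vanishing fifth forward difference, so
  - p(-1) + 5·p(1) - 10·p(3) + 10·p(5) - 5·p(7) + p(9) = 0.
Substituting the known values and solving for p(5):
  10·p(5) = 2420
  p(5) = 242.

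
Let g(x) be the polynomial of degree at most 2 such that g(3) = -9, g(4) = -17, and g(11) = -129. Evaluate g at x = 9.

-87

Using the Lagrange interpolation formula with nodes 3, 4, 11:
  L_0(x) = (x - 4)(x - 11) / 8
  L_1(x) = (x - 3)(x - 11) / -7
  L_2(x) = (x - 3)(x - 4) / 56
Then g(x) = -9·L_0(x) - 17·L_1(x) - 129·L_2(x).
Expanding and collecting terms gives g(x) = -x² - x + 3.
Evaluating at x = 9: g(9) = -87.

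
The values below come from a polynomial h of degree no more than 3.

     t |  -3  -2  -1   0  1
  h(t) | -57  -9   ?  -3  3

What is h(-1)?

1

The 4 known points determine the degree-3 polynomial uniquely.
Write h(t) = at^3 + bt^2 + ct + d. Substituting each data point gives a linear system:
  -27a + 9b - 3c + d = -57
  -8a + 4b - 2c + d = -9
  d = -3
  a + b + c + d = 3
Solving the system yields a = 4, b = 5, c = -3, d = -3.
So h(t) = 4t^3 + 5t^2 - 3t - 3.
Then h(-1) = 1.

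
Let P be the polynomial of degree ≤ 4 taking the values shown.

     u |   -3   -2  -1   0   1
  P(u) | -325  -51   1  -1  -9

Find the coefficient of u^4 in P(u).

Write P(u) = au^4 + bu^3 + cu^2 + du + e. Substituting each data point gives a linear system:
  81a - 27b + 9c - 3d + e = -325
  16a - 8b + 4c - 2d + e = -51
  a - b + c - d + e = 1
  e = -1
  a + b + c + d + e = -9
Solving the system yields a = -5, b = -2, c = 2, d = -3, e = -1.
So P(u) = -5u^4 - 2u^3 + 2u^2 - 3u - 1.
The leading coefficient is -5.

-5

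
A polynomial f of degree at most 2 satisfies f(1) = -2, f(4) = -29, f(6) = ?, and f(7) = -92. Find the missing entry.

The 3 known points determine the degree-2 polynomial uniquely.
Write f(n) = an^2 + bn + c. Substituting each data point gives a linear system:
  a + b + c = -2
  16a + 4b + c = -29
  49a + 7b + c = -92
Solving the system yields a = -2, b = 1, c = -1.
So f(n) = -2n^2 + n - 1.
Then f(6) = -67.

-67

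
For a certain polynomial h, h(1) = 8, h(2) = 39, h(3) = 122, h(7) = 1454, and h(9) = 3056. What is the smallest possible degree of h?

3

Divided differences on the nodes 1, 2, 3, 7, 9:
  order 0: 8  39  122  1454  3056
  order 1: 31  83  333  801
  order 2: 26  50  78
  order 3: 4  4
  order 4: 0
The order-3 divided differences are all 4 (nonzero) and every higher order vanishes, so the data lies on a polynomial of degree exactly 3.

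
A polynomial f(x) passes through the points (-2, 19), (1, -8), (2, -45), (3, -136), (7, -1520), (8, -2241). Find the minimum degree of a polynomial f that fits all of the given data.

Divided differences on the nodes -2, 1, 2, 3, 7, 8:
  order 0: 19  -8  -45  -136  -1520  -2241
  order 1: -9  -37  -91  -346  -721
  order 2: -7  -27  -51  -75
  order 3: -4  -4  -4
  order 4: 0  0
  order 5: 0
The order-3 divided differences are all -4 (nonzero) and every higher order vanishes, so the data lies on a polynomial of degree exactly 3.

3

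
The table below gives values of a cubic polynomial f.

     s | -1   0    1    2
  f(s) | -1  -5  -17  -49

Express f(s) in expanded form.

f(s) = -2s^3 - 4s^2 - 6s - 5

Using the Lagrange interpolation formula with nodes -1, 0, 1, 2:
  L_0(s) = s(s - 1)(s - 2) / -6
  L_1(s) = (s + 1)(s - 1)(s - 2) / 2
  L_2(s) = (s + 1)s(s - 2) / -2
  L_3(s) = (s + 1)s(s - 1) / 6
Then f(s) = -1·L_0(s) - 5·L_1(s) - 17·L_2(s) - 49·L_3(s).
Expanding and collecting terms gives f(s) = -2s^3 - 4s^2 - 6s - 5.
Check: f(2) = -49. ✓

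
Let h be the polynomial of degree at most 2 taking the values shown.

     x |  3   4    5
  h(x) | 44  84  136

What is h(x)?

h(x) = 6x^2 - 2x - 4

Write h(x) = ax^2 + bx + c. Substituting each data point gives a linear system:
  9a + 3b + c = 44
  16a + 4b + c = 84
  25a + 5b + c = 136
Solving the system yields a = 6, b = -2, c = -4.
So h(x) = 6x^2 - 2x - 4.
Check: h(5) = 136. ✓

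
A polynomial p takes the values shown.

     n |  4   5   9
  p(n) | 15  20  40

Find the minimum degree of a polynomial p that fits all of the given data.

1

Divided differences on the nodes 4, 5, 9:
  order 0: 15  20  40
  order 1: 5  5
  order 2: 0
The order-1 divided differences are all 5 (nonzero) and every higher order vanishes, so the data lies on a polynomial of degree exactly 1.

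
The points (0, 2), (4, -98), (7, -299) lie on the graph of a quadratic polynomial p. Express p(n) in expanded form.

p(n) = -6n^2 - n + 2

Write p(n) = an^2 + bn + c. Substituting each data point gives a linear system:
  c = 2
  16a + 4b + c = -98
  49a + 7b + c = -299
Solving the system yields a = -6, b = -1, c = 2.
So p(n) = -6n^2 - n + 2.
Check: p(4) = -98. ✓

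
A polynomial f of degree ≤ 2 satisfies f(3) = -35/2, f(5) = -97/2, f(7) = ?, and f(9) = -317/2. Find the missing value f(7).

-191/2

The 3 known points determine the degree-2 polynomial uniquely.
Write f(n) = an^2 + bn + c. Substituting each data point gives a linear system:
  9a + 3b + c = -35/2
  25a + 5b + c = -97/2
  81a + 9b + c = -317/2
Solving the system yields a = -2, b = 1/2, c = -1.
So f(n) = -2n² + (1/2)n - 1.
Then f(7) = -191/2.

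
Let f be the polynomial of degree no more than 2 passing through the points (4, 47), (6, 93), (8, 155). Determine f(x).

f(x) = 2x^2 + 3x + 3

Write f(x) = ax^2 + bx + c. Substituting each data point gives a linear system:
  16a + 4b + c = 47
  36a + 6b + c = 93
  64a + 8b + c = 155
Solving the system yields a = 2, b = 3, c = 3.
So f(x) = 2x^2 + 3x + 3.
Check: f(6) = 93. ✓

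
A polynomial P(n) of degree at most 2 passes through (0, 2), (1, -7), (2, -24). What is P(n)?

Write P(n) = an^2 + bn + c. Substituting each data point gives a linear system:
  c = 2
  a + b + c = -7
  4a + 2b + c = -24
Solving the system yields a = -4, b = -5, c = 2.
So P(n) = -4n^2 - 5n + 2.
Check: P(2) = -24. ✓

P(n) = -4n^2 - 5n + 2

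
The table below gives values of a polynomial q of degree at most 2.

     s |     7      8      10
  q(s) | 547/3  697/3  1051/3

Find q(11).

1255/3

Write q(s) = as^2 + bs + c. Substituting each data point gives a linear system:
  49a + 7b + c = 547/3
  64a + 8b + c = 697/3
  100a + 10b + c = 1051/3
Solving the system yields a = 3, b = 5, c = 1/3.
So q(s) = 3s^2 + 5s + 1/3.
Then q(11) = 1255/3.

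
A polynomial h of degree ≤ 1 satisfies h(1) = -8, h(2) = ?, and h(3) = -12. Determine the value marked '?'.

-10

The 2 known points determine the degree-1 polynomial uniquely.
Write h(x) = ax + b. Substituting each data point gives a linear system:
  a + b = -8
  3a + b = -12
Solving the system yields a = -2, b = -6.
So h(x) = -2x - 6.
Then h(2) = -10.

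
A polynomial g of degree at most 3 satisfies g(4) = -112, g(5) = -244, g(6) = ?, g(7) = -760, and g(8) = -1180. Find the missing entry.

-454

The 4 known points determine the degree-3 polynomial uniquely.
Write g(s) = as^3 + bs^2 + cs + d. Substituting each data point gives a linear system:
  64a + 16b + 4c + d = -112
  125a + 25b + 5c + d = -244
  343a + 49b + 7c + d = -760
  512a + 64b + 8c + d = -1180
Solving the system yields a = -3, b = 6, c = -3, d = -4.
So g(s) = -3s^3 + 6s^2 - 3s - 4.
Then g(6) = -454.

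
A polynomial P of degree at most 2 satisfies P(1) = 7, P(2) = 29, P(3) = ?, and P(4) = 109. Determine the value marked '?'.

63

The 3 known points determine the degree-2 polynomial uniquely.
Write P(n) = an^2 + bn + c. Substituting each data point gives a linear system:
  a + b + c = 7
  4a + 2b + c = 29
  16a + 4b + c = 109
Solving the system yields a = 6, b = 4, c = -3.
So P(n) = 6n^2 + 4n - 3.
Then P(3) = 63.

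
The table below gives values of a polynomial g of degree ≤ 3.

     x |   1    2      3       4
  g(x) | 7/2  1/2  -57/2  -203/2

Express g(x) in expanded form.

g(x) = -3x^3 + 5x^2 + 3x - 3/2

Write g(x) = ax^3 + bx^2 + cx + d. Substituting each data point gives a linear system:
  a + b + c + d = 7/2
  8a + 4b + 2c + d = 1/2
  27a + 9b + 3c + d = -57/2
  64a + 16b + 4c + d = -203/2
Solving the system yields a = -3, b = 5, c = 3, d = -3/2.
So g(x) = -3x^3 + 5x^2 + 3x - 3/2.
Check: g(2) = 1/2. ✓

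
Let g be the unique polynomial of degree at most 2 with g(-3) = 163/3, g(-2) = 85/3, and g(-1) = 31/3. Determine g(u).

Using the Lagrange interpolation formula with nodes -3, -2, -1:
  L_0(u) = (u + 2)(u + 1) / 2
  L_1(u) = (u + 3)(u + 1) / -1
  L_2(u) = (u + 3)(u + 2) / 2
Then g(u) = 163/3·L_0(u) + 85/3·L_1(u) + 31/3·L_2(u).
Expanding and collecting terms gives g(u) = 4u^2 - 6u + 1/3.
Check: g(-1) = 31/3. ✓

g(u) = 4u^2 - 6u + 1/3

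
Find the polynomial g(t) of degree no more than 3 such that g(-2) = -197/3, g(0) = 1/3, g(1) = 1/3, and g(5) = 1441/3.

Using the Lagrange interpolation formula with nodes -2, 0, 1, 5:
  L_0(t) = t(t - 1)(t - 5) / -42
  L_1(t) = (t + 2)(t - 1)(t - 5) / 10
  L_2(t) = (t + 2)t(t - 5) / -12
  L_3(t) = (t + 2)t(t - 1) / 140
Then g(t) = -197/3·L_0(t) + 1/3·L_1(t) + 1/3·L_2(t) + 1441/3·L_3(t).
Expanding and collecting terms gives g(t) = 5t^3 - 6t^2 + t + 1/3.
Check: g(-2) = -197/3. ✓

g(t) = 5t^3 - 6t^2 + t + 1/3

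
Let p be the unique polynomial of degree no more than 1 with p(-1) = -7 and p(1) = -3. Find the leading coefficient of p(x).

Write p(x) = ax + b. Substituting each data point gives a linear system:
  -a + b = -7
  a + b = -3
Solving the system yields a = 2, b = -5.
So p(x) = 2x - 5.
The leading coefficient is 2.

2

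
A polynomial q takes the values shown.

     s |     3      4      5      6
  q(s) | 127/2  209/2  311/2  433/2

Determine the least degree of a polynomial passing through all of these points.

2

Forward differences of the values at s = 3, 4, 5, 6:
  q  : 127/2  209/2  311/2  433/2
  Δ  : 41  51  61
  Δ^2: 10  10
  Δ^3: 0
The second differences are constant (10) and nonzero, while all higher differences vanish, so the minimal degree is 2.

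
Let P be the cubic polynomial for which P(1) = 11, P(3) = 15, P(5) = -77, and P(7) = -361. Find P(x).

Write P(x) = ax^3 + bx^2 + cx + d. Substituting each data point gives a linear system:
  a + b + c + d = 11
  27a + 9b + 3c + d = 15
  125a + 25b + 5c + d = -77
  343a + 49b + 7c + d = -361
Solving the system yields a = -2, b = 6, c = 4, d = 3.
So P(x) = -2x^3 + 6x^2 + 4x + 3.
Check: P(7) = -361. ✓

P(x) = -2x^3 + 6x^2 + 4x + 3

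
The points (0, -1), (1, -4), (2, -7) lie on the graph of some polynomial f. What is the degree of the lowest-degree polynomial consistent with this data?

Forward differences of the values at s = 0, 1, 2:
  f  : -1  -4  -7
  Δ  : -3  -3
  Δ^2: 0
The first differences are constant (-3) and nonzero, while all higher differences vanish, so the minimal degree is 1.

1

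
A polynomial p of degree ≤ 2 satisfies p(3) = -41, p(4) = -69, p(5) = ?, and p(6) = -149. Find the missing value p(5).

-105

On equispaced nodes a degree-2 polynomial has vanishing third forward difference, so
  - p(3) + 3·p(4) - 3·p(5) + p(6) = 0.
Substituting the known values and solving for p(5):
  -3·p(5) = 315
  p(5) = -105.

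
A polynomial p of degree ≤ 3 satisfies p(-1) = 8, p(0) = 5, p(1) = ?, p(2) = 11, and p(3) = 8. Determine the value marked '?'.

8

On equispaced nodes a degree-3 polynomial has vanishing fourth forward difference, so
  p(-1) - 4·p(0) + 6·p(1) - 4·p(2) + p(3) = 0.
Substituting the known values and solving for p(1):
  6·p(1) = 48
  p(1) = 8.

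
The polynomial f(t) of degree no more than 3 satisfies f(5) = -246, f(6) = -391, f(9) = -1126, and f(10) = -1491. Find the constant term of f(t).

Write f(t) = at^3 + bt^2 + ct + d. Substituting each data point gives a linear system:
  125a + 25b + 5c + d = -246
  216a + 36b + 6c + d = -391
  729a + 81b + 9c + d = -1126
  1000a + 100b + 10c + d = -1491
Solving the system yields a = -1, b = -5, c = 1, d = -1.
So f(t) = -t^3 - 5t^2 + t - 1.
The constant term is -1.

-1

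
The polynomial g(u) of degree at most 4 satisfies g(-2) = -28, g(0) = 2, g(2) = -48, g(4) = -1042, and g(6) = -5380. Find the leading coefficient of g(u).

Write g(u) = au^4 + bu^3 + cu^2 + du + e. Substituting each data point gives a linear system:
  16a - 8b + 4c - 2d + e = -28
  e = 2
  16a + 8b + 4c + 2d + e = -48
  256a + 64b + 16c + 4d + e = -1042
  1296a + 216b + 36c + 6d + e = -5380
Solving the system yields a = -4, b = -2, c = 6, d = 3, e = 2.
So g(u) = -4u⁴ - 2u³ + 6u² + 3u + 2.
The leading coefficient is -4.

-4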